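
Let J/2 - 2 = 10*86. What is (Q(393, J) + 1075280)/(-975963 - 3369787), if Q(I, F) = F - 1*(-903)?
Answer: -1077907/4345750 ≈ -0.24804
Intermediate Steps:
J = 1724 (J = 4 + 2*(10*86) = 4 + 2*860 = 4 + 1720 = 1724)
Q(I, F) = 903 + F (Q(I, F) = F + 903 = 903 + F)
(Q(393, J) + 1075280)/(-975963 - 3369787) = ((903 + 1724) + 1075280)/(-975963 - 3369787) = (2627 + 1075280)/(-4345750) = 1077907*(-1/4345750) = -1077907/4345750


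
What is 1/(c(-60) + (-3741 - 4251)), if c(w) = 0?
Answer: -1/7992 ≈ -0.00012513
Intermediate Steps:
1/(c(-60) + (-3741 - 4251)) = 1/(0 + (-3741 - 4251)) = 1/(0 - 7992) = 1/(-7992) = -1/7992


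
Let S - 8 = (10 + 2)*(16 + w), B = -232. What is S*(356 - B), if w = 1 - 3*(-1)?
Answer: 145824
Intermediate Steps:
w = 4 (w = 1 + 3 = 4)
S = 248 (S = 8 + (10 + 2)*(16 + 4) = 8 + 12*20 = 8 + 240 = 248)
S*(356 - B) = 248*(356 - 1*(-232)) = 248*(356 + 232) = 248*588 = 145824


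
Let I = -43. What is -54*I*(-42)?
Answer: -97524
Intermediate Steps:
-54*I*(-42) = -(-2322)*(-42) = -54*1806 = -97524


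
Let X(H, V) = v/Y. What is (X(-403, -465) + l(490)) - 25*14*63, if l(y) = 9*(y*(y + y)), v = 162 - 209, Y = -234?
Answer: 1006141547/234 ≈ 4.2998e+6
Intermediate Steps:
v = -47
X(H, V) = 47/234 (X(H, V) = -47/(-234) = -47*(-1/234) = 47/234)
l(y) = 18*y² (l(y) = 9*(y*(2*y)) = 9*(2*y²) = 18*y²)
(X(-403, -465) + l(490)) - 25*14*63 = (47/234 + 18*490²) - 25*14*63 = (47/234 + 18*240100) - 350*63 = (47/234 + 4321800) - 22050 = 1011301247/234 - 22050 = 1006141547/234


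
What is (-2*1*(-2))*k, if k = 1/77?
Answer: 4/77 ≈ 0.051948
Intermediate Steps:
k = 1/77 ≈ 0.012987
(-2*1*(-2))*k = (-2*1*(-2))*(1/77) = -2*(-2)*(1/77) = 4*(1/77) = 4/77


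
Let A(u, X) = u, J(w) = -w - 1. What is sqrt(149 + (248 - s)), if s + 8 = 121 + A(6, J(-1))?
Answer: sqrt(278) ≈ 16.673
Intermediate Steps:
J(w) = -1 - w
s = 119 (s = -8 + (121 + 6) = -8 + 127 = 119)
sqrt(149 + (248 - s)) = sqrt(149 + (248 - 1*119)) = sqrt(149 + (248 - 119)) = sqrt(149 + 129) = sqrt(278)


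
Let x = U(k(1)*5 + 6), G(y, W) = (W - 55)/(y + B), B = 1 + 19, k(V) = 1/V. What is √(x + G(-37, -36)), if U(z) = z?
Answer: √4726/17 ≈ 4.0439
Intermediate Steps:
B = 20
G(y, W) = (-55 + W)/(20 + y) (G(y, W) = (W - 55)/(y + 20) = (-55 + W)/(20 + y))
x = 11 (x = 5/1 + 6 = 1*5 + 6 = 5 + 6 = 11)
√(x + G(-37, -36)) = √(11 + (-55 - 36)/(20 - 37)) = √(11 - 91/(-17)) = √(11 - 1/17*(-91)) = √(11 + 91/17) = √(278/17) = √4726/17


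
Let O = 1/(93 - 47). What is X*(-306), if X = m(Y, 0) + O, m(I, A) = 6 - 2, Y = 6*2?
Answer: -28305/23 ≈ -1230.7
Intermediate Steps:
O = 1/46 ≈ 0.021739
Y = 12
m(I, A) = 4
X = 185/46 (X = 4 + 1/46 = 185/46 ≈ 4.0217)
X*(-306) = (185/46)*(-306) = -28305/23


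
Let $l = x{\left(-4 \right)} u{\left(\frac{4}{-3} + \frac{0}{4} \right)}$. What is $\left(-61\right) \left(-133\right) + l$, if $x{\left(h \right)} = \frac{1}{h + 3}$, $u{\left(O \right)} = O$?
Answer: $\frac{24343}{3} \approx 8114.3$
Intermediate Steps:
$x{\left(h \right)} = \frac{1}{3 + h}$
$l = \frac{4}{3}$ ($l = \frac{\frac{4}{-3} + \frac{0}{4}}{3 - 4} = \frac{4 \left(- \frac{1}{3}\right) + 0 \cdot \frac{1}{4}}{-1} = - (- \frac{4}{3} + 0) = \left(-1\right) \left(- \frac{4}{3}\right) = \frac{4}{3} \approx 1.3333$)
$\left(-61\right) \left(-133\right) + l = \left(-61\right) \left(-133\right) + \frac{4}{3} = 8113 + \frac{4}{3} = \frac{24343}{3}$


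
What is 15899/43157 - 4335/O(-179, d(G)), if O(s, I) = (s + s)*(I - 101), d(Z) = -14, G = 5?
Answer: 93495247/355354738 ≈ 0.26310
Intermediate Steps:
O(s, I) = 2*s*(-101 + I) (O(s, I) = (2*s)*(-101 + I) = 2*s*(-101 + I))
15899/43157 - 4335/O(-179, d(G)) = 15899/43157 - 4335*(-1/(358*(-101 - 14))) = 15899*(1/43157) - 4335/(2*(-179)*(-115)) = 15899/43157 - 4335/41170 = 15899/43157 - 4335*1/41170 = 15899/43157 - 867/8234 = 93495247/355354738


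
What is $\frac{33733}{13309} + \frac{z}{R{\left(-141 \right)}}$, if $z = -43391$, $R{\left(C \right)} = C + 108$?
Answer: $\frac{578604008}{439197} \approx 1317.4$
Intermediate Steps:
$R{\left(C \right)} = 108 + C$
$\frac{33733}{13309} + \frac{z}{R{\left(-141 \right)}} = \frac{33733}{13309} - \frac{43391}{108 - 141} = 33733 \cdot \frac{1}{13309} - \frac{43391}{-33} = \frac{33733}{13309} - - \frac{43391}{33} = \frac{33733}{13309} + \frac{43391}{33} = \frac{578604008}{439197}$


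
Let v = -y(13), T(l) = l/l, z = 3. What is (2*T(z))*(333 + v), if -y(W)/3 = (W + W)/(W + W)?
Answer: 672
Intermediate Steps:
y(W) = -3 (y(W) = -3*(W + W)/(W + W) = -3*2*W/(2*W) = -3*2*W*1/(2*W) = -3*1 = -3)
T(l) = 1
v = 3 (v = -1*(-3) = 3)
(2*T(z))*(333 + v) = (2*1)*(333 + 3) = 2*336 = 672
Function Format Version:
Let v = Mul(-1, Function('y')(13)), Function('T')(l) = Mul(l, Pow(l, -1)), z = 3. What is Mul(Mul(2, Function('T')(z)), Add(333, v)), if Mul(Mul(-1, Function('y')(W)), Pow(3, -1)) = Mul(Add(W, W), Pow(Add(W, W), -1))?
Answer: 672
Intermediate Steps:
Function('y')(W) = -3 (Function('y')(W) = Mul(-3, Mul(Add(W, W), Pow(Add(W, W), -1))) = Mul(-3, Mul(Mul(2, W), Pow(Mul(2, W), -1))) = Mul(-3, Mul(Mul(2, W), Mul(Rational(1, 2), Pow(W, -1)))) = Mul(-3, 1) = -3)
Function('T')(l) = 1
v = 3 (v = Mul(-1, -3) = 3)
Mul(Mul(2, Function('T')(z)), Add(333, v)) = Mul(Mul(2, 1), Add(333, 3)) = Mul(2, 336) = 672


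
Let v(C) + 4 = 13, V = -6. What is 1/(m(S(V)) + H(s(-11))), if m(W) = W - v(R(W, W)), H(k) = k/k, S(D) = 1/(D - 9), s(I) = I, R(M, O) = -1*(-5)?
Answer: -15/121 ≈ -0.12397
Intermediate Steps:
R(M, O) = 5
v(C) = 9 (v(C) = -4 + 13 = 9)
S(D) = 1/(-9 + D)
H(k) = 1
m(W) = -9 + W (m(W) = W - 1*9 = W - 9 = -9 + W)
1/(m(S(V)) + H(s(-11))) = 1/((-9 + 1/(-9 - 6)) + 1) = 1/((-9 + 1/(-15)) + 1) = 1/((-9 - 1/15) + 1) = 1/(-136/15 + 1) = 1/(-121/15) = -15/121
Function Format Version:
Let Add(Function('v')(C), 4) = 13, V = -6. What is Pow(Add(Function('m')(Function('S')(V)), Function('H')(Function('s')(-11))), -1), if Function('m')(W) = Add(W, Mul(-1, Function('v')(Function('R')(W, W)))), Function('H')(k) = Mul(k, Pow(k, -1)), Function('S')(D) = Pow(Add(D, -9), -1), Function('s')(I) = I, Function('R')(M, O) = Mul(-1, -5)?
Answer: Rational(-15, 121) ≈ -0.12397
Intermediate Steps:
Function('R')(M, O) = 5
Function('v')(C) = 9 (Function('v')(C) = Add(-4, 13) = 9)
Function('S')(D) = Pow(Add(-9, D), -1)
Function('H')(k) = 1
Function('m')(W) = Add(-9, W) (Function('m')(W) = Add(W, Mul(-1, 9)) = Add(W, -9) = Add(-9, W))
Pow(Add(Function('m')(Function('S')(V)), Function('H')(Function('s')(-11))), -1) = Pow(Add(Add(-9, Pow(Add(-9, -6), -1)), 1), -1) = Pow(Add(Add(-9, Pow(-15, -1)), 1), -1) = Pow(Add(Add(-9, Rational(-1, 15)), 1), -1) = Pow(Add(Rational(-136, 15), 1), -1) = Pow(Rational(-121, 15), -1) = Rational(-15, 121)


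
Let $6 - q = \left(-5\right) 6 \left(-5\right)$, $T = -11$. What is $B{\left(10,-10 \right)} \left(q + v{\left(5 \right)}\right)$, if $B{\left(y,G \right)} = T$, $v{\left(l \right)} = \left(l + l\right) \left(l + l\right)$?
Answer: $484$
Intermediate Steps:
$v{\left(l \right)} = 4 l^{2}$ ($v{\left(l \right)} = 2 l 2 l = 4 l^{2}$)
$B{\left(y,G \right)} = -11$
$q = -144$ ($q = 6 - \left(-5\right) 6 \left(-5\right) = 6 - \left(-30\right) \left(-5\right) = 6 - 150 = -144$)
$B{\left(10,-10 \right)} \left(q + v{\left(5 \right)}\right) = - 11 \left(-144 + 4 \cdot 5^{2}\right) = - 11 \left(-144 + 4 \cdot 25\right) = - 11 \left(-144 + 100\right) = \left(-11\right) \left(-44\right) = 484$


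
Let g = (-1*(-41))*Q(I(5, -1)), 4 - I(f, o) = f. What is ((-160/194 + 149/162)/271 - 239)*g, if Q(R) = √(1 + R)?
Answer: 0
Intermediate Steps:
I(f, o) = 4 - f
g = 0 (g = (-1*(-41))*√(1 + (4 - 1*5)) = 41*√(1 + (4 - 5)) = 41*√(1 - 1) = 41*√0 = 41*0 = 0)
((-160/194 + 149/162)/271 - 239)*g = ((-160/194 + 149/162)/271 - 239)*0 = ((-160*1/194 + 149*(1/162))*(1/271) - 239)*0 = ((-80/97 + 149/162)*(1/271) - 239)*0 = ((1493/15714)*(1/271) - 239)*0 = (1493/4258494 - 239)*0 = -1017778573/4258494*0 = 0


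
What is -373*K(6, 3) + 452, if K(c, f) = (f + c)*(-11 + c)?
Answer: 17237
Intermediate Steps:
K(c, f) = (-11 + c)*(c + f) (K(c, f) = (c + f)*(-11 + c) = (-11 + c)*(c + f))
-373*K(6, 3) + 452 = -373*(6² - 11*6 - 11*3 + 6*3) + 452 = -373*(36 - 66 - 33 + 18) + 452 = -373*(-45) + 452 = 16785 + 452 = 17237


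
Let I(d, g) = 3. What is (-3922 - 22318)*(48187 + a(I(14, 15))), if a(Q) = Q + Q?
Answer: -1264584320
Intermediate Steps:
a(Q) = 2*Q
(-3922 - 22318)*(48187 + a(I(14, 15))) = (-3922 - 22318)*(48187 + 2*3) = -26240*(48187 + 6) = -26240*48193 = -1264584320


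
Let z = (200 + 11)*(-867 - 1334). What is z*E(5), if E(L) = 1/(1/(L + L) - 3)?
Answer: 4644110/29 ≈ 1.6014e+5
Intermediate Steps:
E(L) = 1/(-3 + 1/(2*L)) (E(L) = 1/(1/(2*L) - 3) = 1/(-3 + 1/(2*L)))
z = -464411 (z = 211*(-2201) = -464411)
z*E(5) = -(-928822)*5/(-1 + 6*5) = -(-928822)*5/(-1 + 30) = -(-928822)*5/29 = -464411*(-10/29) = 4644110/29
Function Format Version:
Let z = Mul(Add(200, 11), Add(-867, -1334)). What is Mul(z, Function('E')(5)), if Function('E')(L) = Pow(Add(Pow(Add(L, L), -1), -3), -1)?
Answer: Rational(4644110, 29) ≈ 1.6014e+5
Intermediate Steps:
Function('E')(L) = Pow(Add(-3, Mul(Rational(1, 2), Pow(L, -1))), -1) (Function('E')(L) = Pow(Add(Pow(Mul(2, L), -1), -3), -1) = Pow(Add(Mul(Rational(1, 2), Pow(L, -1)), -3), -1) = Pow(Add(-3, Mul(Rational(1, 2), Pow(L, -1))), -1))
z = -464411 (z = Mul(211, -2201) = -464411)
Mul(z, Function('E')(5)) = Mul(-464411, Mul(-2, 5, Pow(Add(-1, Mul(6, 5)), -1))) = Mul(-464411, Mul(-2, 5, Pow(Add(-1, 30), -1))) = Mul(-464411, Mul(-2, 5, Pow(29, -1))) = Mul(-464411, Mul(-2, 5, Rational(1, 29))) = Mul(-464411, Rational(-10, 29)) = Rational(4644110, 29)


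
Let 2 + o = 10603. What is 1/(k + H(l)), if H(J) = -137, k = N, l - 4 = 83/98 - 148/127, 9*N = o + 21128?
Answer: 9/30496 ≈ 0.00029512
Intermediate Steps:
o = 10601 (o = -2 + 10603 = 10601)
N = 31729/9 (N = (10601 + 21128)/9 = (⅑)*31729 = 31729/9 ≈ 3525.4)
l = 45821/12446 (l = 4 + (83/98 - 148/127) = 4 - 3963/12446 = 45821/12446 ≈ 3.6816)
k = 31729/9 ≈ 3525.4
1/(k + H(l)) = 1/(31729/9 - 137) = 1/(30496/9) = 9/30496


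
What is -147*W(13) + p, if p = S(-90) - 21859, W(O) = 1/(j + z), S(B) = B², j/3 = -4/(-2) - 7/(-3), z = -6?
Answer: -13780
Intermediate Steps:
j = 13 (j = 3*(-4/(-2) - 7/(-3)) = 3*(-4*(-½) - 7*(-⅓)) = 3*(2 + 7/3) = 3*(13/3) = 13)
W(O) = ⅐ (W(O) = 1/(13 - 6) = 1/7 = ⅐)
p = -13759 (p = (-90)² - 21859 = 8100 - 21859 = -13759)
-147*W(13) + p = -147*⅐ - 13759 = -21 - 13759 = -13780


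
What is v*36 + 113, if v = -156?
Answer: -5503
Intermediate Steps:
v*36 + 113 = -156*36 + 113 = -5616 + 113 = -5503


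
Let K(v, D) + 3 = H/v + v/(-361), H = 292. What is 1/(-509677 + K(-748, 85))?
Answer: -67507/34406854237 ≈ -1.9620e-6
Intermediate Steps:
K(v, D) = -3 + 292/v - v/361 (K(v, D) = -3 + (292/v + v/(-361)) = -3 + (292/v + v*(-1/361)) = -3 + (292/v - v/361) = -3 + 292/v - v/361)
1/(-509677 + K(-748, 85)) = 1/(-509677 + (-3 + 292/(-748) - 1/361*(-748))) = 1/(-509677 + (-3 + 292*(-1/748) + 748/361)) = 1/(-509677 + (-3 - 73/187 + 748/361)) = 1/(-509677 - 88998/67507) = 1/(-34406854237/67507) = -67507/34406854237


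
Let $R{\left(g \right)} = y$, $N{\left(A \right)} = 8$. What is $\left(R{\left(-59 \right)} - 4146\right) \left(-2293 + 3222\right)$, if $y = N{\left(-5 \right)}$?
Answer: $-3844202$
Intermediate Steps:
$y = 8$
$R{\left(g \right)} = 8$
$\left(R{\left(-59 \right)} - 4146\right) \left(-2293 + 3222\right) = \left(8 - 4146\right) \left(-2293 + 3222\right) = \left(-4138\right) 929 = -3844202$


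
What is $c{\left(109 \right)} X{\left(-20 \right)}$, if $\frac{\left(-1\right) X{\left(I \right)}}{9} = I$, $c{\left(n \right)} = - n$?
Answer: $-19620$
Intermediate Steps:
$X{\left(I \right)} = - 9 I$
$c{\left(109 \right)} X{\left(-20 \right)} = \left(-1\right) 109 \left(\left(-9\right) \left(-20\right)\right) = \left(-109\right) 180 = -19620$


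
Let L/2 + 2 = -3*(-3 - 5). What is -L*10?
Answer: -440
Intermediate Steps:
L = 44 (L = -4 + 2*(-3*(-3 - 5)) = -4 + 2*(-3*(-8)) = -4 + 2*24 = -4 + 48 = 44)
-L*10 = -1*44*10 = -44*10 = -440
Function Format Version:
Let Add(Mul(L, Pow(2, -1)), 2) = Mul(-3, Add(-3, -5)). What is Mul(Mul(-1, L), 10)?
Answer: -440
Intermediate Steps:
L = 44 (L = Add(-4, Mul(2, Mul(-3, Add(-3, -5)))) = Add(-4, Mul(2, Mul(-3, -8))) = Add(-4, Mul(2, 24)) = Add(-4, 48) = 44)
Mul(Mul(-1, L), 10) = Mul(Mul(-1, 44), 10) = Mul(-44, 10) = -440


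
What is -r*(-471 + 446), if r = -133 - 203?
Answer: -8400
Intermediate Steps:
r = -336
-r*(-471 + 446) = -(-336)*(-471 + 446) = -(-336)*(-25) = -1*8400 = -8400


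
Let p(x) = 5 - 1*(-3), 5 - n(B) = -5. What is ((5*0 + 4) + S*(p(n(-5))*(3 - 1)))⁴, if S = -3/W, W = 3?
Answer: 20736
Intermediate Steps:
n(B) = 10 (n(B) = 5 - 1*(-5) = 5 + 5 = 10)
p(x) = 8 (p(x) = 5 + 3 = 8)
S = -1 (S = -3/3 = -3*⅓ = -1)
((5*0 + 4) + S*(p(n(-5))*(3 - 1)))⁴ = ((5*0 + 4) - 8*(3 - 1))⁴ = ((0 + 4) - 8*2)⁴ = (4 - 1*16)⁴ = (4 - 16)⁴ = (-12)⁴ = 20736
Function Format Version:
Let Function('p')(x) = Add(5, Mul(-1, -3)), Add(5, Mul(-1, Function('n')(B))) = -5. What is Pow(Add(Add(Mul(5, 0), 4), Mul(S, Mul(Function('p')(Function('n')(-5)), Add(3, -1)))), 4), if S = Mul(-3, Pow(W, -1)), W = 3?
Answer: 20736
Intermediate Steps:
Function('n')(B) = 10 (Function('n')(B) = Add(5, Mul(-1, -5)) = Add(5, 5) = 10)
Function('p')(x) = 8 (Function('p')(x) = Add(5, 3) = 8)
S = -1 (S = Mul(-3, Pow(3, -1)) = Mul(-3, Rational(1, 3)) = -1)
Pow(Add(Add(Mul(5, 0), 4), Mul(S, Mul(Function('p')(Function('n')(-5)), Add(3, -1)))), 4) = Pow(Add(Add(Mul(5, 0), 4), Mul(-1, Mul(8, Add(3, -1)))), 4) = Pow(Add(Add(0, 4), Mul(-1, Mul(8, 2))), 4) = Pow(Add(4, Mul(-1, 16)), 4) = Pow(Add(4, -16), 4) = Pow(-12, 4) = 20736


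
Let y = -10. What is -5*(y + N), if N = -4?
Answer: 70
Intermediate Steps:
-5*(y + N) = -5*(-10 - 4) = -5*(-14) = 70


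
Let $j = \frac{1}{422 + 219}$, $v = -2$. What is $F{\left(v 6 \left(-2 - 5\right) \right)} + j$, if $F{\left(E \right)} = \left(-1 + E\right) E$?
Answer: $\frac{4469053}{641} \approx 6972.0$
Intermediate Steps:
$j = \frac{1}{641} \approx 0.0015601$
$F{\left(E \right)} = E \left(-1 + E\right)$
$F{\left(v 6 \left(-2 - 5\right) \right)} + j = \left(-2\right) 6 \left(-2 - 5\right) \left(-1 + \left(-2\right) 6 \left(-2 - 5\right)\right) + \frac{1}{641} = \left(-12\right) \left(-7\right) \left(-1 - -84\right) + \frac{1}{641} = 84 \left(-1 + 84\right) + \frac{1}{641} = 84 \cdot 83 + \frac{1}{641} = 6972 + \frac{1}{641} = \frac{4469053}{641}$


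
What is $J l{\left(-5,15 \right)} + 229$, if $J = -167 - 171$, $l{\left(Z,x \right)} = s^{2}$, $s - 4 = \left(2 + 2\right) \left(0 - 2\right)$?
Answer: $-5179$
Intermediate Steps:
$s = -4$ ($s = 4 + \left(2 + 2\right) \left(0 - 2\right) = 4 + 4 \left(-2\right) = 4 - 8 = -4$)
$l{\left(Z,x \right)} = 16$ ($l{\left(Z,x \right)} = \left(-4\right)^{2} = 16$)
$J = -338$ ($J = -167 - 171 = -338$)
$J l{\left(-5,15 \right)} + 229 = \left(-338\right) 16 + 229 = -5408 + 229 = -5179$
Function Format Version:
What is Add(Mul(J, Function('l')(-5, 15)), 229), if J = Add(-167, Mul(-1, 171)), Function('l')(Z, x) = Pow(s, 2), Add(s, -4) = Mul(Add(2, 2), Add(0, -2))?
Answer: -5179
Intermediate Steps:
s = -4 (s = Add(4, Mul(Add(2, 2), Add(0, -2))) = Add(4, Mul(4, -2)) = Add(4, -8) = -4)
Function('l')(Z, x) = 16 (Function('l')(Z, x) = Pow(-4, 2) = 16)
J = -338 (J = Add(-167, -171) = -338)
Add(Mul(J, Function('l')(-5, 15)), 229) = Add(Mul(-338, 16), 229) = Add(-5408, 229) = -5179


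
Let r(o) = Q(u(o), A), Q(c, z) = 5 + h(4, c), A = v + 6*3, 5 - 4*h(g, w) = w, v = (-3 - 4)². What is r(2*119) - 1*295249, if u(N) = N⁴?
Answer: -3209723707/4 ≈ -8.0243e+8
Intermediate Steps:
v = 49 (v = (-7)² = 49)
h(g, w) = 5/4 - w/4
A = 67 (A = 49 + 6*3 = 49 + 18 = 67)
Q(c, z) = 25/4 - c/4 (Q(c, z) = 5 + (5/4 - c/4) = 25/4 - c/4)
r(o) = 25/4 - o⁴/4
r(2*119) - 1*295249 = (25/4 - (2*119)⁴/4) - 1*295249 = (25/4 - ¼*238⁴) - 295249 = (25/4 - ¼*3208542736) - 295249 = (25/4 - 802135684) - 295249 = -3208542711/4 - 295249 = -3209723707/4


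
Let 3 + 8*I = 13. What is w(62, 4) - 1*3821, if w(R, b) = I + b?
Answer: -15263/4 ≈ -3815.8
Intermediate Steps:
I = 5/4 (I = -3/8 + (1/8)*13 = -3/8 + 13/8 = 5/4 ≈ 1.2500)
w(R, b) = 5/4 + b
w(62, 4) - 1*3821 = (5/4 + 4) - 1*3821 = 21/4 - 3821 = -15263/4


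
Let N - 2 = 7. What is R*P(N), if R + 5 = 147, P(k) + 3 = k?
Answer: 852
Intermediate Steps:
N = 9 (N = 2 + 7 = 9)
P(k) = -3 + k
R = 142 (R = -5 + 147 = 142)
R*P(N) = 142*(-3 + 9) = 142*6 = 852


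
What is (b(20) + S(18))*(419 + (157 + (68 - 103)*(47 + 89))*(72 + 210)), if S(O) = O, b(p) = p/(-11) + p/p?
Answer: -245251503/11 ≈ -2.2296e+7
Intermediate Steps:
b(p) = 1 - p/11 (b(p) = p*(-1/11) + 1 = -p/11 + 1 = 1 - p/11)
(b(20) + S(18))*(419 + (157 + (68 - 103)*(47 + 89))*(72 + 210)) = ((1 - 1/11*20) + 18)*(419 + (157 + (68 - 103)*(47 + 89))*(72 + 210)) = ((1 - 20/11) + 18)*(419 + (157 - 35*136)*282) = (-9/11 + 18)*(419 + (157 - 4760)*282) = 189*(419 - 4603*282)/11 = 189*(419 - 1298046)/11 = (189/11)*(-1297627) = -245251503/11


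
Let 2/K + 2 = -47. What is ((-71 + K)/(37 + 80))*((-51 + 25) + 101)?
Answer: -87025/1911 ≈ -45.539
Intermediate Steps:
K = -2/49 (K = 2/(-2 - 47) = 2/(-49) = 2*(-1/49) = -2/49 ≈ -0.040816)
((-71 + K)/(37 + 80))*((-51 + 25) + 101) = ((-71 - 2/49)/(37 + 80))*((-51 + 25) + 101) = (-3481/49/117)*(-26 + 101) = -3481/49*1/117*75 = -3481/5733*75 = -87025/1911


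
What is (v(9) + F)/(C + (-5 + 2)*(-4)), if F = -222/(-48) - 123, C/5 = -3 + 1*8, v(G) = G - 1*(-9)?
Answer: -803/296 ≈ -2.7128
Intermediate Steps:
v(G) = 9 + G (v(G) = G + 9 = 9 + G)
C = 25 (C = 5*(-3 + 1*8) = 5*(-3 + 8) = 5*5 = 25)
F = -947/8 (F = -222*(-1/48) - 123 = 37/8 - 123 = -947/8 ≈ -118.38)
(v(9) + F)/(C + (-5 + 2)*(-4)) = ((9 + 9) - 947/8)/(25 + (-5 + 2)*(-4)) = (18 - 947/8)/(25 - 3*(-4)) = -803/(8*(25 + 12)) = -803/8/37 = -803/8*1/37 = -803/296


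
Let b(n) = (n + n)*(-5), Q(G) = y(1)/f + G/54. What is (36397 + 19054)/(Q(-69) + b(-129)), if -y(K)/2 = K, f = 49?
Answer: 48907782/1136617 ≈ 43.029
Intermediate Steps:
y(K) = -2*K
Q(G) = -2/49 + G/54 (Q(G) = -2*1/49 + G/54 = -2*1/49 + G*(1/54) = -2/49 + G/54)
b(n) = -10*n (b(n) = (2*n)*(-5) = -10*n)
(36397 + 19054)/(Q(-69) + b(-129)) = (36397 + 19054)/((-2/49 + (1/54)*(-69)) - 10*(-129)) = 55451/((-2/49 - 23/18) + 1290) = 55451/(-1163/882 + 1290) = 55451/(1136617/882) = 55451*(882/1136617) = 48907782/1136617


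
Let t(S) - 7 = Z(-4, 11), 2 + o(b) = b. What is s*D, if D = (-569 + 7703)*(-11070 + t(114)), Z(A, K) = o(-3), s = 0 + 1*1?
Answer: -78959112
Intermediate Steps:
o(b) = -2 + b
s = 1 (s = 0 + 1 = 1)
Z(A, K) = -5 (Z(A, K) = -2 - 3 = -5)
t(S) = 2 (t(S) = 7 - 5 = 2)
D = -78959112 (D = (-569 + 7703)*(-11070 + 2) = 7134*(-11068) = -78959112)
s*D = 1*(-78959112) = -78959112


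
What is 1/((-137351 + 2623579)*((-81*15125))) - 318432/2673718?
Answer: -484962395539792859/4071992407403431500 ≈ -0.11910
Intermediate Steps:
1/((-137351 + 2623579)*((-81*15125))) - 318432/2673718 = 1/(2486228*(-1225125)) - 318432*1/2673718 = (1/2486228)*(-1/1225125) - 159216/1336859 = -1/3045940078500 - 159216/1336859 = -484962395539792859/4071992407403431500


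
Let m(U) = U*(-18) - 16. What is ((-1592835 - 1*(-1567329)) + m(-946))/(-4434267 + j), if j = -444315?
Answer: 4247/2439291 ≈ 0.0017411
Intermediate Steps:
m(U) = -16 - 18*U (m(U) = -18*U - 16 = -16 - 18*U)
((-1592835 - 1*(-1567329)) + m(-946))/(-4434267 + j) = ((-1592835 - 1*(-1567329)) + (-16 - 18*(-946)))/(-4434267 - 444315) = ((-1592835 + 1567329) + (-16 + 17028))/(-4878582) = (-25506 + 17012)*(-1/4878582) = -8494*(-1/4878582) = 4247/2439291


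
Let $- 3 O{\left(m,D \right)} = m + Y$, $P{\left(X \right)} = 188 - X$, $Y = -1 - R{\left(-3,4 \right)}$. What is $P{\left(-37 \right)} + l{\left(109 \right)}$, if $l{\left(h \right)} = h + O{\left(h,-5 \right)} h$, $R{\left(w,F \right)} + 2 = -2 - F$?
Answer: $- \frac{11642}{3} \approx -3880.7$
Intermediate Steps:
$R{\left(w,F \right)} = -4 - F$ ($R{\left(w,F \right)} = -2 - \left(2 + F\right) = -4 - F$)
$Y = 7$ ($Y = -1 - \left(-4 - 4\right) = -1 - -8 = -1 + 8 = 7$)
$O{\left(m,D \right)} = - \frac{7}{3} - \frac{m}{3}$ ($O{\left(m,D \right)} = - \frac{m + 7}{3} = - \frac{7 + m}{3} = - \frac{7}{3} - \frac{m}{3}$)
$l{\left(h \right)} = h + h \left(- \frac{7}{3} - \frac{h}{3}\right)$ ($l{\left(h \right)} = h + \left(- \frac{7}{3} - \frac{h}{3}\right) h = h + h \left(- \frac{7}{3} - \frac{h}{3}\right)$)
$P{\left(-37 \right)} + l{\left(109 \right)} = \left(188 - -37\right) - \frac{109 \left(4 + 109\right)}{3} = \left(188 + 37\right) - \frac{109}{3} \cdot 113 = 225 - \frac{12317}{3} = - \frac{11642}{3}$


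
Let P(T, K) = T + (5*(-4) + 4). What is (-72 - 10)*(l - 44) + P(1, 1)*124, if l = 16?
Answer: 436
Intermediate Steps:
P(T, K) = -16 + T (P(T, K) = T + (-20 + 4) = T - 16 = -16 + T)
(-72 - 10)*(l - 44) + P(1, 1)*124 = (-72 - 10)*(16 - 44) + (-16 + 1)*124 = -82*(-28) - 15*124 = 2296 - 1860 = 436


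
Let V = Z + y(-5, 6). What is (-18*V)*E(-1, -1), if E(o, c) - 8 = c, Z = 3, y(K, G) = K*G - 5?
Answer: 4032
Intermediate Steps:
y(K, G) = -5 + G*K (y(K, G) = G*K - 5 = -5 + G*K)
E(o, c) = 8 + c
V = -32 (V = 3 + (-5 + 6*(-5)) = 3 + (-5 - 30) = 3 - 35 = -32)
(-18*V)*E(-1, -1) = (-18*(-32))*(8 - 1) = 576*7 = 4032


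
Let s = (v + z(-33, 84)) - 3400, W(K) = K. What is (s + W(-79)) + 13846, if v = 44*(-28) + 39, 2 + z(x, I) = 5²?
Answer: 9197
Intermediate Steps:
z(x, I) = 23 (z(x, I) = -2 + 5² = -2 + 25 = 23)
v = -1193 (v = -1232 + 39 = -1193)
s = -4570 (s = (-1193 + 23) - 3400 = -1170 - 3400 = -4570)
(s + W(-79)) + 13846 = (-4570 - 79) + 13846 = -4649 + 13846 = 9197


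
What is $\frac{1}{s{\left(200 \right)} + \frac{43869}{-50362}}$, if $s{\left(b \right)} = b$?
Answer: $\frac{50362}{10028531} \approx 0.0050219$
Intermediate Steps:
$\frac{1}{s{\left(200 \right)} + \frac{43869}{-50362}} = \frac{1}{200 + \frac{43869}{-50362}} = \frac{1}{200 + 43869 \left(- \frac{1}{50362}\right)} = \frac{1}{200 - \frac{43869}{50362}} = \frac{1}{\frac{10028531}{50362}} = \frac{50362}{10028531}$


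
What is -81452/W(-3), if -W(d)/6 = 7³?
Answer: 5818/147 ≈ 39.578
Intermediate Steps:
W(d) = -2058 (W(d) = -6*7³ = -6*343 = -2058)
-81452/W(-3) = -81452/(-2058) = -81452*(-1/2058) = 5818/147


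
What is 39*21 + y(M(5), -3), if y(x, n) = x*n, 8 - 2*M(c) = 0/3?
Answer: 807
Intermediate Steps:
M(c) = 4 (M(c) = 4 - 0/3 = 4 - ½*0 = 4 + 0 = 4)
y(x, n) = n*x
39*21 + y(M(5), -3) = 39*21 - 3*4 = 819 - 12 = 807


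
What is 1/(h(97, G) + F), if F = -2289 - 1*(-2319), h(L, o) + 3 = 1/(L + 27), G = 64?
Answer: 124/3349 ≈ 0.037026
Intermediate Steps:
h(L, o) = -3 + 1/(27 + L) (h(L, o) = -3 + 1/(L + 27) = -3 + 1/(27 + L))
F = 30 (F = -2289 + 2319 = 30)
1/(h(97, G) + F) = 1/((-80 - 3*97)/(27 + 97) + 30) = 1/((-80 - 291)/124 + 30) = 1/((1/124)*(-371) + 30) = 1/(-371/124 + 30) = 1/(3349/124) = 124/3349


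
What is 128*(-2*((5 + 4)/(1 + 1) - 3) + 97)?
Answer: 12032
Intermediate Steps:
128*(-2*((5 + 4)/(1 + 1) - 3) + 97) = 128*(-2*(9/2 - 3) + 97) = 128*(-2*3/2 + 97) = 128*(-3 + 97) = 128*94 = 12032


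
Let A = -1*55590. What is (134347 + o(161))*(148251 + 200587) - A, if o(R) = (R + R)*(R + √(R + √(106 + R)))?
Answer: 64949853972 + 112325836*√(161 + √267) ≈ 6.6446e+10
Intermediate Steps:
o(R) = 2*R*(R + √(R + √(106 + R))) (o(R) = (2*R)*(R + √(R + √(106 + R))) = 2*R*(R + √(R + √(106 + R))))
A = -55590
(134347 + o(161))*(148251 + 200587) - A = (134347 + 2*161*(161 + √(161 + √(106 + 161))))*(148251 + 200587) - 1*(-55590) = (134347 + 2*161*(161 + √(161 + √267)))*348838 + 55590 = (134347 + (51842 + 322*√(161 + √267)))*348838 + 55590 = (186189 + 322*√(161 + √267))*348838 + 55590 = (64949798382 + 112325836*√(161 + √267)) + 55590 = 64949853972 + 112325836*√(161 + √267)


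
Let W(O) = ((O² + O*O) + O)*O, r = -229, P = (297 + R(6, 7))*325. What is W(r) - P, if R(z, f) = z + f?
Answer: -24066287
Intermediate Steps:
R(z, f) = f + z
P = 100750 (P = (297 + (7 + 6))*325 = (297 + 13)*325 = 310*325 = 100750)
W(O) = O*(O + 2*O²) (W(O) = ((O² + O²) + O)*O = (2*O² + O)*O = (O + 2*O²)*O = O*(O + 2*O²))
W(r) - P = (-229)²*(1 + 2*(-229)) - 1*100750 = 52441*(1 - 458) - 100750 = 52441*(-457) - 100750 = -23965537 - 100750 = -24066287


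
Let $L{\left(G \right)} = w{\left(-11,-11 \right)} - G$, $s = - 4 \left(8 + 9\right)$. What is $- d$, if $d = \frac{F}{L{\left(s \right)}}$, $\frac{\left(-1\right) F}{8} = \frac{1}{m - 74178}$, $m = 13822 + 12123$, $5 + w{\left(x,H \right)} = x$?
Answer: $- \frac{2}{627029} \approx -3.1896 \cdot 10^{-6}$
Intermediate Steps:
$w{\left(x,H \right)} = -5 + x$
$m = 25945$
$s = -68$ ($s = \left(-4\right) 17 = -68$)
$L{\left(G \right)} = -16 - G$ ($L{\left(G \right)} = \left(-5 - 11\right) - G = -16 - G$)
$F = \frac{8}{48233}$ ($F = - \frac{8}{25945 - 74178} = - \frac{8}{-48233} = \left(-8\right) \left(- \frac{1}{48233}\right) = \frac{8}{48233} \approx 0.00016586$)
$d = \frac{2}{627029}$ ($d = \frac{8}{48233 \left(-16 - -68\right)} = \frac{8}{48233 \left(-16 + 68\right)} = \frac{8}{48233 \cdot 52} = \frac{8}{48233} \cdot \frac{1}{52} = \frac{2}{627029} \approx 3.1896 \cdot 10^{-6}$)
$- d = \left(-1\right) \frac{2}{627029} = - \frac{2}{627029}$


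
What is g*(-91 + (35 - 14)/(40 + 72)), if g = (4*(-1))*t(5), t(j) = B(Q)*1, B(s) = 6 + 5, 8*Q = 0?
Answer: 15983/4 ≈ 3995.8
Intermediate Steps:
Q = 0 (Q = (⅛)*0 = 0)
B(s) = 11
t(j) = 11 (t(j) = 11*1 = 11)
g = -44 (g = (4*(-1))*11 = -4*11 = -44)
g*(-91 + (35 - 14)/(40 + 72)) = -44*(-91 + (35 - 14)/(40 + 72)) = -44*(-91 + 21/112) = -44*(-91 + 21*(1/112)) = -44*(-91 + 3/16) = -44*(-1453/16) = 15983/4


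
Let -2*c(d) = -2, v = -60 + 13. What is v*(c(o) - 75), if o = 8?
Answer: 3478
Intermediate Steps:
v = -47
c(d) = 1 (c(d) = -½*(-2) = 1)
v*(c(o) - 75) = -47*(1 - 75) = -47*(-74) = 3478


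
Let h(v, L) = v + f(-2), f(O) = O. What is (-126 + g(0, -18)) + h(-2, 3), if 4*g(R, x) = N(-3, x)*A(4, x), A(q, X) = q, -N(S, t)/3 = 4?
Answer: -142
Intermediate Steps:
N(S, t) = -12 (N(S, t) = -3*4 = -12)
g(R, x) = -12 (g(R, x) = (-12*4)/4 = (¼)*(-48) = -12)
h(v, L) = -2 + v (h(v, L) = v - 2 = -2 + v)
(-126 + g(0, -18)) + h(-2, 3) = (-126 - 12) + (-2 - 2) = -138 - 4 = -142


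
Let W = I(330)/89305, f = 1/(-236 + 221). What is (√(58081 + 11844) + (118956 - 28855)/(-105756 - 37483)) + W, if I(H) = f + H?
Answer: -119988157264/191879383425 + 5*√2797 ≈ 263.81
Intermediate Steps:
f = -1/15 (f = 1/(-15) = -1/15 ≈ -0.066667)
I(H) = -1/15 + H
W = 4949/1339575 (W = (-1/15 + 330)/89305 = (4949/15)*(1/89305) = 4949/1339575 ≈ 0.0036945)
(√(58081 + 11844) + (118956 - 28855)/(-105756 - 37483)) + W = (√(58081 + 11844) + (118956 - 28855)/(-105756 - 37483)) + 4949/1339575 = (√69925 + 90101/(-143239)) + 4949/1339575 = (5*√2797 + 90101*(-1/143239)) + 4949/1339575 = (5*√2797 - 90101/143239) + 4949/1339575 = (-90101/143239 + 5*√2797) + 4949/1339575 = -119988157264/191879383425 + 5*√2797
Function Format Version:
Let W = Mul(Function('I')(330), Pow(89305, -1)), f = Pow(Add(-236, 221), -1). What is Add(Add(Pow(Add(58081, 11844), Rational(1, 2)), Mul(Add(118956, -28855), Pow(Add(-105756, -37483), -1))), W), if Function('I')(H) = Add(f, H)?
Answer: Add(Rational(-119988157264, 191879383425), Mul(5, Pow(2797, Rational(1, 2)))) ≈ 263.81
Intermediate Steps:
f = Rational(-1, 15) (f = Pow(-15, -1) = Rational(-1, 15) ≈ -0.066667)
Function('I')(H) = Add(Rational(-1, 15), H)
W = Rational(4949, 1339575) (W = Mul(Add(Rational(-1, 15), 330), Pow(89305, -1)) = Mul(Rational(4949, 15), Rational(1, 89305)) = Rational(4949, 1339575) ≈ 0.0036945)
Add(Add(Pow(Add(58081, 11844), Rational(1, 2)), Mul(Add(118956, -28855), Pow(Add(-105756, -37483), -1))), W) = Add(Add(Pow(Add(58081, 11844), Rational(1, 2)), Mul(Add(118956, -28855), Pow(Add(-105756, -37483), -1))), Rational(4949, 1339575)) = Add(Add(Pow(69925, Rational(1, 2)), Mul(90101, Pow(-143239, -1))), Rational(4949, 1339575)) = Add(Add(Mul(5, Pow(2797, Rational(1, 2))), Mul(90101, Rational(-1, 143239))), Rational(4949, 1339575)) = Add(Add(Mul(5, Pow(2797, Rational(1, 2))), Rational(-90101, 143239)), Rational(4949, 1339575)) = Add(Add(Rational(-90101, 143239), Mul(5, Pow(2797, Rational(1, 2)))), Rational(4949, 1339575)) = Add(Rational(-119988157264, 191879383425), Mul(5, Pow(2797, Rational(1, 2))))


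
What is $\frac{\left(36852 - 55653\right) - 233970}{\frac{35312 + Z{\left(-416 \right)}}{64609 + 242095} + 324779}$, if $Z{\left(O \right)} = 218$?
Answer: $- \frac{38762938392}{49805526973} \approx -0.77829$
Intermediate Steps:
$\frac{\left(36852 - 55653\right) - 233970}{\frac{35312 + Z{\left(-416 \right)}}{64609 + 242095} + 324779} = \frac{\left(36852 - 55653\right) - 233970}{\frac{35312 + 218}{64609 + 242095} + 324779} = \frac{\left(36852 - 55653\right) - 233970}{\frac{35530}{306704} + 324779} = \frac{-18801 - 233970}{35530 \cdot \frac{1}{306704} + 324779} = - \frac{252771}{\frac{17765}{153352} + 324779} = - \frac{252771}{\frac{49805526973}{153352}} = \left(-252771\right) \frac{153352}{49805526973} = - \frac{38762938392}{49805526973}$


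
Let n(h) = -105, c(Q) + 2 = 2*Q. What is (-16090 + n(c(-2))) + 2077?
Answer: -14118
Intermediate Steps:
c(Q) = -2 + 2*Q
(-16090 + n(c(-2))) + 2077 = (-16090 - 105) + 2077 = -16195 + 2077 = -14118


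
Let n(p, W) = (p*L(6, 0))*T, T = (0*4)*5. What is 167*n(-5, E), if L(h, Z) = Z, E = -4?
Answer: 0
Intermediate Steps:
T = 0 (T = 0*5 = 0)
n(p, W) = 0 (n(p, W) = (p*0)*0 = 0*0 = 0)
167*n(-5, E) = 167*0 = 0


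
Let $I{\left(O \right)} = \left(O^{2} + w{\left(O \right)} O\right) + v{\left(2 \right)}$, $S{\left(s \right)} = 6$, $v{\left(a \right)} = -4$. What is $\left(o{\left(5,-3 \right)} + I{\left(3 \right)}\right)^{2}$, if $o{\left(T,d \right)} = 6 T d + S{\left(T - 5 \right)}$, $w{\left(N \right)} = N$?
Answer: $4900$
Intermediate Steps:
$o{\left(T,d \right)} = 6 + 6 T d$ ($o{\left(T,d \right)} = 6 T d + 6 = 6 + 6 T d$)
$I{\left(O \right)} = -4 + 2 O^{2}$ ($I{\left(O \right)} = \left(O^{2} + O O\right) - 4 = \left(O^{2} + O^{2}\right) - 4 = 2 O^{2} - 4 = -4 + 2 O^{2}$)
$\left(o{\left(5,-3 \right)} + I{\left(3 \right)}\right)^{2} = \left(\left(6 + 6 \cdot 5 \left(-3\right)\right) - \left(4 - 2 \cdot 3^{2}\right)\right)^{2} = \left(\left(6 - 90\right) + \left(-4 + 2 \cdot 9\right)\right)^{2} = \left(-84 + \left(-4 + 18\right)\right)^{2} = \left(-84 + 14\right)^{2} = \left(-70\right)^{2} = 4900$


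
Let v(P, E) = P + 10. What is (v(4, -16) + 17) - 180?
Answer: -149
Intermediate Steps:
v(P, E) = 10 + P
(v(4, -16) + 17) - 180 = ((10 + 4) + 17) - 180 = (14 + 17) - 180 = 31 - 180 = -149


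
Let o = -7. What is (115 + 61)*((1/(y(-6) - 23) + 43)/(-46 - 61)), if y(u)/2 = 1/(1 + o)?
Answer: -264616/3745 ≈ -70.658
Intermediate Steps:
y(u) = -⅓ (y(u) = 2/(1 - 7) = 2/(-6) = 2*(-⅙) = -⅓)
(115 + 61)*((1/(y(-6) - 23) + 43)/(-46 - 61)) = (115 + 61)*((1/(-⅓ - 23) + 43)/(-46 - 61)) = 176*((1/(-70/3) + 43)/(-107)) = 176*((-3/70 + 43)*(-1/107)) = 176*((3007/70)*(-1/107)) = 176*(-3007/7490) = -264616/3745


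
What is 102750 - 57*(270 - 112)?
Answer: 93744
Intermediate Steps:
102750 - 57*(270 - 112) = 102750 - 57*158 = 102750 - 1*9006 = 102750 - 9006 = 93744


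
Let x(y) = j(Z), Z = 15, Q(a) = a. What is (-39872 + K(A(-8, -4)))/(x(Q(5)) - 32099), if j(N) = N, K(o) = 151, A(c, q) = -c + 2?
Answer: 39721/32084 ≈ 1.2380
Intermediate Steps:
A(c, q) = 2 - c
x(y) = 15
(-39872 + K(A(-8, -4)))/(x(Q(5)) - 32099) = (-39872 + 151)/(15 - 32099) = -39721/(-32084) = -39721*(-1/32084) = 39721/32084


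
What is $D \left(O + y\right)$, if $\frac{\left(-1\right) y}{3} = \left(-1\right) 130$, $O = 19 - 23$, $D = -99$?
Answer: $-38214$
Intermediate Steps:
$O = -4$ ($O = 19 - 23 = -4$)
$y = 390$ ($y = - 3 \left(\left(-1\right) 130\right) = \left(-3\right) \left(-130\right) = 390$)
$D \left(O + y\right) = - 99 \left(-4 + 390\right) = \left(-99\right) 386 = -38214$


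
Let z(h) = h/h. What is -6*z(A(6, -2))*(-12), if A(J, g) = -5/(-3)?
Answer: 72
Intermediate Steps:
A(J, g) = 5/3 (A(J, g) = -5*(-1/3) = 5/3)
z(h) = 1
-6*z(A(6, -2))*(-12) = -6*1*(-12) = -6*(-12) = 72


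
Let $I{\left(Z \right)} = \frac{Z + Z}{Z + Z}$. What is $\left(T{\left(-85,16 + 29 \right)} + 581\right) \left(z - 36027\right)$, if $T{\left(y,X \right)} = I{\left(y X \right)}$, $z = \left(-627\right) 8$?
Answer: $-23887026$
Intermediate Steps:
$I{\left(Z \right)} = 1$ ($I{\left(Z \right)} = \frac{2 Z}{2 Z} = 2 Z \frac{1}{2 Z} = 1$)
$z = -5016$
$T{\left(y,X \right)} = 1$
$\left(T{\left(-85,16 + 29 \right)} + 581\right) \left(z - 36027\right) = \left(1 + 581\right) \left(-5016 - 36027\right) = 582 \left(-41043\right) = -23887026$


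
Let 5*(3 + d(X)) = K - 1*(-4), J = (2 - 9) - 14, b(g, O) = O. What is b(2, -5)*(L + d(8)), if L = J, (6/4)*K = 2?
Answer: 344/3 ≈ 114.67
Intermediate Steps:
K = 4/3 (K = (2/3)*2 = 4/3 ≈ 1.3333)
J = -21 (J = -7 - 14 = -21)
d(X) = -29/15 (d(X) = -3 + (4/3 - 1*(-4))/5 = -3 + (4/3 + 4)/5 = -3 + (1/5)*(16/3) = -3 + 16/15 = -29/15)
L = -21
b(2, -5)*(L + d(8)) = -5*(-21 - 29/15) = -5*(-344/15) = 344/3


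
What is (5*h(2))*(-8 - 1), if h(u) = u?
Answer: -90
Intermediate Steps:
(5*h(2))*(-8 - 1) = (5*2)*(-8 - 1) = 10*(-9) = -90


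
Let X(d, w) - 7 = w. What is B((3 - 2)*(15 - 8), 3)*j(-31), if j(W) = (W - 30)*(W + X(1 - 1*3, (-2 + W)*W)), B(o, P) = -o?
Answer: 426573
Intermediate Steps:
X(d, w) = 7 + w
j(W) = (-30 + W)*(7 + W + W*(-2 + W)) (j(W) = (W - 30)*(W + (7 + (-2 + W)*W)) = (-30 + W)*(W + (7 + W*(-2 + W))) = (-30 + W)*(7 + W + W*(-2 + W)))
B((3 - 2)*(15 - 8), 3)*j(-31) = (-(3 - 2)*(15 - 8))*(-210 + (-31)³ - 31*(-31)² + 37*(-31)) = (-7)*(-210 - 29791 - 31*961 - 1147) = (-1*7)*(-210 - 29791 - 29791 - 1147) = -7*(-60939) = 426573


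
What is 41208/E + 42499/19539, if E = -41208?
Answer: 22960/19539 ≈ 1.1751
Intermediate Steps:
41208/E + 42499/19539 = 41208/(-41208) + 42499/19539 = 41208*(-1/41208) + 42499*(1/19539) = -1 + 42499/19539 = 22960/19539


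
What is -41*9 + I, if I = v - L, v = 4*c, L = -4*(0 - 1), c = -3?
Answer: -385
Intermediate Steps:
L = 4 (L = -4*(-1) = 4)
v = -12 (v = 4*(-3) = -12)
I = -16 (I = -12 - 1*4 = -12 - 4 = -16)
-41*9 + I = -41*9 - 16 = -369 - 16 = -385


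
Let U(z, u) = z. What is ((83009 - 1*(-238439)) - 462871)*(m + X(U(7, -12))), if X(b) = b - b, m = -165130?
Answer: 23353179990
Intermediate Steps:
X(b) = 0
((83009 - 1*(-238439)) - 462871)*(m + X(U(7, -12))) = ((83009 - 1*(-238439)) - 462871)*(-165130 + 0) = ((83009 + 238439) - 462871)*(-165130) = (321448 - 462871)*(-165130) = -141423*(-165130) = 23353179990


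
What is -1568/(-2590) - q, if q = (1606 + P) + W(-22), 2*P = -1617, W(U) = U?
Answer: -286711/370 ≈ -774.89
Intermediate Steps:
P = -1617/2 (P = (1/2)*(-1617) = -1617/2 ≈ -808.50)
q = 1551/2 (q = (1606 - 1617/2) - 22 = 1595/2 - 22 = 1551/2 ≈ 775.50)
-1568/(-2590) - q = -1568/(-2590) - 1*1551/2 = -1568*(-1/2590) - 1551/2 = 112/185 - 1551/2 = -286711/370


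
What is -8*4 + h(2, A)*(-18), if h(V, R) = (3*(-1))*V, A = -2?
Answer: 76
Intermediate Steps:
h(V, R) = -3*V
-8*4 + h(2, A)*(-18) = -8*4 - 3*2*(-18) = -32 - 6*(-18) = -32 + 108 = 76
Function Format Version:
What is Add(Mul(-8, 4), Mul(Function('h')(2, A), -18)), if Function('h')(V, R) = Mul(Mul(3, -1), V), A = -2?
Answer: 76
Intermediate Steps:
Function('h')(V, R) = Mul(-3, V)
Add(Mul(-8, 4), Mul(Function('h')(2, A), -18)) = Add(Mul(-8, 4), Mul(Mul(-3, 2), -18)) = Add(-32, Mul(-6, -18)) = Add(-32, 108) = 76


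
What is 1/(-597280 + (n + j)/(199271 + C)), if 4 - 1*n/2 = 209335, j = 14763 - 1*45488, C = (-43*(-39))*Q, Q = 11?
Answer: -217718/130039056427 ≈ -1.6743e-6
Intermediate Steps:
C = 18447 (C = -43*(-39)*11 = 1677*11 = 18447)
j = -30725 (j = 14763 - 45488 = -30725)
n = -418662 (n = 8 - 2*209335 = 8 - 418670 = -418662)
1/(-597280 + (n + j)/(199271 + C)) = 1/(-597280 + (-418662 - 30725)/(199271 + 18447)) = 1/(-597280 - 449387/217718) = 1/(-130039056427/217718) = -217718/130039056427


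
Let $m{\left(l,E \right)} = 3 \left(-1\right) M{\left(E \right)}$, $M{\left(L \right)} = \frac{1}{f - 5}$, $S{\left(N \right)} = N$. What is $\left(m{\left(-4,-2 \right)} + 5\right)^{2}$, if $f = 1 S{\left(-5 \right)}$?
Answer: $\frac{2809}{100} \approx 28.09$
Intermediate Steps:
$f = -5$ ($f = 1 \left(-5\right) = -5$)
$M{\left(L \right)} = - \frac{1}{10}$ ($M{\left(L \right)} = \frac{1}{-5 - 5} = \frac{1}{-10} = - \frac{1}{10}$)
$m{\left(l,E \right)} = \frac{3}{10}$ ($m{\left(l,E \right)} = 3 \left(-1\right) \left(- \frac{1}{10}\right) = \left(-3\right) \left(- \frac{1}{10}\right) = \frac{3}{10}$)
$\left(m{\left(-4,-2 \right)} + 5\right)^{2} = \left(\frac{3}{10} + 5\right)^{2} = \left(\frac{53}{10}\right)^{2} = \frac{2809}{100}$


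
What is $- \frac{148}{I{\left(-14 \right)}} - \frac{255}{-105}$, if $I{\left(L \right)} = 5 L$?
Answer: $\frac{159}{35} \approx 4.5429$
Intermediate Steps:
$- \frac{148}{I{\left(-14 \right)}} - \frac{255}{-105} = - \frac{148}{5 \left(-14\right)} - \frac{255}{-105} = - \frac{148}{-70} - - \frac{17}{7} = \left(-148\right) \left(- \frac{1}{70}\right) + \frac{17}{7} = \frac{74}{35} + \frac{17}{7} = \frac{159}{35}$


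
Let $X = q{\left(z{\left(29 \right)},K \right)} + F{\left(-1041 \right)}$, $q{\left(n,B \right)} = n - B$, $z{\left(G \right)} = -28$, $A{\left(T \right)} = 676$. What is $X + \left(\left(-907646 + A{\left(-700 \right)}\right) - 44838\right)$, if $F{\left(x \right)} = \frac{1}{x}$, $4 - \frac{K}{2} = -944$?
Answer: $- \frac{992835013}{1041} \approx -9.5373 \cdot 10^{5}$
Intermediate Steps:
$K = 1896$ ($K = 8 - -1888 = 8 + 1888 = 1896$)
$X = - \frac{2002885}{1041}$ ($X = \left(-28 - 1896\right) + \frac{1}{-1041} = \left(-28 - 1896\right) - \frac{1}{1041} = -1924 - \frac{1}{1041} = - \frac{2002885}{1041} \approx -1924.0$)
$X + \left(\left(-907646 + A{\left(-700 \right)}\right) - 44838\right) = - \frac{2002885}{1041} + \left(\left(-907646 + 676\right) - 44838\right) = - \frac{2002885}{1041} - 951808 = - \frac{992835013}{1041}$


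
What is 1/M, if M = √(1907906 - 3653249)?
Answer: -I*√193927/581781 ≈ -0.00075694*I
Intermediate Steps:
M = 3*I*√193927 (M = √(-1745343) = 3*I*√193927 ≈ 1321.1*I)
1/M = 1/(3*I*√193927) = -I*√193927/581781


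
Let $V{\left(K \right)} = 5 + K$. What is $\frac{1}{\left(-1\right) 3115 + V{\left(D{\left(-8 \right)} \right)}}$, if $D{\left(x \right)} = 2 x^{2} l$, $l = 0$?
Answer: $- \frac{1}{3110} \approx -0.00032154$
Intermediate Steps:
$D{\left(x \right)} = 0$ ($D{\left(x \right)} = 2 x^{2} \cdot 0 = 0$)
$\frac{1}{\left(-1\right) 3115 + V{\left(D{\left(-8 \right)} \right)}} = \frac{1}{\left(-1\right) 3115 + \left(5 + 0\right)} = \frac{1}{-3115 + 5} = \frac{1}{-3110} = - \frac{1}{3110}$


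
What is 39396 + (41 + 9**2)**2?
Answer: 54280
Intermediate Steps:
39396 + (41 + 9**2)**2 = 39396 + (41 + 81)**2 = 39396 + 122**2 = 39396 + 14884 = 54280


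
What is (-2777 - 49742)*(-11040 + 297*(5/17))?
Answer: 9778775205/17 ≈ 5.7522e+8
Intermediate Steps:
(-2777 - 49742)*(-11040 + 297*(5/17)) = -52519*(-11040 + 297*(5*(1/17))) = -52519*(-11040 + 297*(5/17)) = -52519*(-11040 + 1485/17) = -52519*(-186195/17) = 9778775205/17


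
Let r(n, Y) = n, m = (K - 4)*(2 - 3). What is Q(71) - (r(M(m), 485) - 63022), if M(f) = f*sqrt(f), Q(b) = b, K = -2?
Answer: 63093 - 6*sqrt(6) ≈ 63078.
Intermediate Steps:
m = 6 (m = (-2 - 4)*(2 - 3) = -6*(-1) = 6)
M(f) = f**(3/2)
Q(71) - (r(M(m), 485) - 63022) = 71 - (6**(3/2) - 63022) = 71 - (6*sqrt(6) - 63022) = 71 - (-63022 + 6*sqrt(6)) = 71 + (63022 - 6*sqrt(6)) = 63093 - 6*sqrt(6)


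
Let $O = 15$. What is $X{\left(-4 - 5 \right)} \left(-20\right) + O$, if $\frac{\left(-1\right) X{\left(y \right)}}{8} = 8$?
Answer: $1295$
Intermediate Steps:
$X{\left(y \right)} = -64$ ($X{\left(y \right)} = \left(-8\right) 8 = -64$)
$X{\left(-4 - 5 \right)} \left(-20\right) + O = \left(-64\right) \left(-20\right) + 15 = 1280 + 15 = 1295$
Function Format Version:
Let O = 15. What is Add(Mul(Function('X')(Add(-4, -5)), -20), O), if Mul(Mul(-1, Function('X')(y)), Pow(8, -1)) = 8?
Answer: 1295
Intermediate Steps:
Function('X')(y) = -64 (Function('X')(y) = Mul(-8, 8) = -64)
Add(Mul(Function('X')(Add(-4, -5)), -20), O) = Add(Mul(-64, -20), 15) = Add(1280, 15) = 1295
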